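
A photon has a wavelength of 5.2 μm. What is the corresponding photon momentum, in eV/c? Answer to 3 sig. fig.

First convert: λ = 5.2 μm = 5.2e-6 m.
The photon relation is p = h/λ, giving p = 1.274e-28 kg·m/s.
Converting to eV/c: p = 0.2384 eV/c ≈ 0.238 eV/c.

0.238 eV/c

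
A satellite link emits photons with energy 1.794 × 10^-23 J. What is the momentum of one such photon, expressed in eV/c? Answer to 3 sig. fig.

For a photon p = E/c, so p = 5.984 × 10^-32 kg·m/s.
Converting to eV/c: p = 1.120 × 10^-4 eV/c ≈ 1.12 × 10^-4 eV/c.

1.12 × 10^-4 eV/c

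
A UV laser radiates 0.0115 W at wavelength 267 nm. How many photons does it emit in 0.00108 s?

1.67e13 photons

Total energy: E_total = P·t = 0.0115 × 0.00108 = 1.242e-5 J.
Per-photon energy: E = 7.440e-19 J.
N = E_total / E_photon = 1.67e13.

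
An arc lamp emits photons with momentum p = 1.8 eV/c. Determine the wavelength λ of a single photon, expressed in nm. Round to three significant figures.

689 nm

First convert: p = 1.8 eV/c = 9.6197 × 10^-28 kg·m/s.
Apply λ = h/p: λ = 6.888 × 10^-7 m.
Converting to nm: λ = 688.8 nm ≈ 689 nm.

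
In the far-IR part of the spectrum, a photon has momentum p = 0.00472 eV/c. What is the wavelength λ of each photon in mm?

Take h = 6.62607015 × 10^-34 J·s, c = 2.99792458 × 10^8 m/s, 1 eV = 1.602176634 × 10^-19 J.
Convert to SI: p = 0.00472 eV/c = 2.5225 × 10^-30 kg·m/s.
For a photon λ = h/p, so λ = 2.627 × 10^-4 m.
Converting to mm: λ = 0.2627 mm ≈ 0.263 mm.

0.263 mm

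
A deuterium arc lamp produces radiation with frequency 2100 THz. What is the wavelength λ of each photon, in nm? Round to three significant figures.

Take c = 2.99792458e8 m/s.
In SI units: f = 2100 THz = 2.1e15 Hz.
Since λ = c/f for a photon, λ = 1.428e-7 m.
Converting to nm: λ = 142.8 nm ≈ 143 nm.

143 nm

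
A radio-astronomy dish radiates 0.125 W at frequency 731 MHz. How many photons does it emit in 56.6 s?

Total energy: E_total = P·t = 0.125 × 56.6 = 7.075 J.
Per-photon energy: E = 4.844e-25 J.
N = E_total / E_photon = 1.46e25.

1.46e25 photons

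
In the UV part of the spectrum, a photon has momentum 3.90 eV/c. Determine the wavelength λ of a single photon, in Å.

(h = 6.62607015·10^-34 J·s, c = 2.99792458·10^8 m/s, 1 eV = 1.602176634·10^-19 J.)
First convert: p = 3.90 eV/c = 2.0843·10^-27 kg·m/s.
Since λ = h/p for a photon, λ = 3.179·10^-7 m.
Converting to Å: λ = 3179 Å ≈ 3180 Å.

3180 Å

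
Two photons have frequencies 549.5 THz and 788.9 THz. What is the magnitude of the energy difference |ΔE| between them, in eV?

0.990 eV

Using E = hf: E₁ = 3.6410e-19 J, E₂ = 5.2273e-19 J.
|ΔE| = |3.6410e-19 − 5.2273e-19| = 1.59e-19 J = 0.990 eV.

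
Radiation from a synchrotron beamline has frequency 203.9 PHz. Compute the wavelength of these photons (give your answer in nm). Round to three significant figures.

Use c = 2.99792458 × 10^8 m/s.
First convert: f = 203.9 PHz = 2.039 × 10^17 Hz.
The photon relation is λ = c/f, giving λ = 1.470 × 10^-9 m.
Converting to nm: λ = 1.470 nm ≈ 1.47 nm.

1.47 nm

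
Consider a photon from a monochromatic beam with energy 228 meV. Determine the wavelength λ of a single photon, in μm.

5.44 μm

(h = 6.62607015 × 10^-34 J·s, c = 2.99792458 × 10^8 m/s, 1 eV = 1.602176634 × 10^-19 J.)
Convert to SI: E = 228 meV = 3.6530 × 10^-20 J.
Apply λ = hc/E: λ = 5.438 × 10^-6 m.
Converting to μm: λ = 5.438 μm ≈ 5.44 μm.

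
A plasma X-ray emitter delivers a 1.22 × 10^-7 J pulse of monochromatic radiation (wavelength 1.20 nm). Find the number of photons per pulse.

7.37 × 10^8 photons

Per-photon energy: E = 1.655 × 10^-16 J (from wavelength = 1.20 nm).
N = E_total / E_photon = 1.22 × 10^-7 J / 1.655 × 10^-16 J = 7.37 × 10^8.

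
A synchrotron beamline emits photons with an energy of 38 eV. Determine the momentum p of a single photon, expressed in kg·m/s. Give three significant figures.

(c = 2.99792458e8 m/s, 1 eV = 1.602176634e-19 J.)
First convert: E = 38 eV = 6.0883e-18 J.
Since p = E/c for a photon, p = 2.031e-26 kg·m/s.
So p ≈ 2.03e-26 kg·m/s.

2.03e-26 kg·m/s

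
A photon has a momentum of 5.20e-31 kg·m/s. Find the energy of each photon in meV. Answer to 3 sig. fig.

Use c = 2.99792458e8 m/s, 1 eV = 1.602176634e-19 J.
For a photon E = pc, so E = 1.559e-22 J.
Converting to meV: E = 0.9730 meV ≈ 0.973 meV.

0.973 meV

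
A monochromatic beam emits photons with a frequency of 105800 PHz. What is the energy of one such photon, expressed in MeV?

Take h = 6.62607015 × 10^-34 J·s, 1 eV = 1.602176634 × 10^-19 J.
Convert to SI: f = 105800 PHz = 1.058 × 10^20 Hz.
Since E = hf for a photon, E = 7.010 × 10^-14 J.
Converting to MeV: E = 0.4376 MeV ≈ 0.438 MeV.

0.438 MeV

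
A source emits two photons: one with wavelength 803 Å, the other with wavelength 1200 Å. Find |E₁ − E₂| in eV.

5.11 eV

Using E = hc/λ: E₁ = 2.474 × 10^-18 J, E₂ = 1.655 × 10^-18 J.
|ΔE| = |2.474 × 10^-18 − 1.655 × 10^-18| = 8.18 × 10^-19 J = 5.11 eV.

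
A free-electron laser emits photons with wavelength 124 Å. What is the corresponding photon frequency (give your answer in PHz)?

24.2 PHz

(c = 2.99792458e8 m/s.)
First convert: λ = 124 Å = 1.24e-8 m.
For a photon f = c/λ, so f = 2.418e16 Hz.
Converting to PHz: f = 24.18 PHz ≈ 24.2 PHz.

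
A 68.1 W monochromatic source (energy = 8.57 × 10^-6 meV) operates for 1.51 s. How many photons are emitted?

7.49 × 10^28 photons

Total energy: E_total = P·t = 68.1 × 1.51 = 102.8 J.
Per-photon energy: E = 1.373 × 10^-27 J.
N = E_total / E_photon = 7.49 × 10^28.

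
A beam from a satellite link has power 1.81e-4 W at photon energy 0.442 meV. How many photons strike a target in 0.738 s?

1.89e18 photons

Total energy: E_total = P·t = 1.81e-4 × 0.738 = 1.336e-4 J.
Per-photon energy: E = 7.082e-23 J.
N = E_total / E_photon = 1.89e18.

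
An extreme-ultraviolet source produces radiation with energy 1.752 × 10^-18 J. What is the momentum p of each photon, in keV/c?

0.0109 keV/c

Use c = 2.99792458 × 10^8 m/s, 1 eV = 1.602176634 × 10^-19 J.
The photon relation is p = E/c, giving p = 5.844 × 10^-27 kg·m/s.
Converting to keV/c: p = 0.01094 keV/c ≈ 0.0109 keV/c.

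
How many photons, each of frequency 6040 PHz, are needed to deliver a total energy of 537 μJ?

1.34e11 photons

Per-photon energy: E = 4.002e-15 J (from frequency = 6040 PHz).
N = E_total / E_photon = 5.37e-4 J / 4.002e-15 J = 1.34e11.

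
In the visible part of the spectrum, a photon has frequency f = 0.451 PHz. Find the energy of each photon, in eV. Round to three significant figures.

1.87 eV

(h = 6.62607015e-34 J·s, 1 eV = 1.602176634e-19 J.)
Convert to SI: f = 0.451 PHz = 4.51e14 Hz.
Since E = hf for a photon, E = 2.988e-19 J.
Converting to eV: E = 1.865 eV ≈ 1.87 eV.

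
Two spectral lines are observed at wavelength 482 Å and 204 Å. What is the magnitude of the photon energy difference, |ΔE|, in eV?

Using E = hc/λ: E₁ = 4.121·10^-18 J, E₂ = 9.737·10^-18 J.
|ΔE| = |4.121·10^-18 − 9.737·10^-18| = 5.62·10^-18 J = 35.1 eV.

35.1 eV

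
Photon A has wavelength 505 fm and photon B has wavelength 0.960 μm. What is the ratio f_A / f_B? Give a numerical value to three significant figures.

1.90 × 10^6

f_A = 5.936 × 10^20 Hz (from wavelength = 505 fm, via f = c/λ).
f_B = 3.123 × 10^14 Hz (from wavelength = 0.960 μm, via f = c/λ).
Ratio = 5.936 × 10^20 / 3.123 × 10^14 = 1.90 × 10^6.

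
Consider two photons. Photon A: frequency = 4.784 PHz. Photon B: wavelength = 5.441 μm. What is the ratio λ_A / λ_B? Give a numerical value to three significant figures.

0.0115

λ_A = 6.267e-8 m (from frequency = 4.784 PHz, via λ = c/f).
λ_B = 5.441e-6 m (from wavelength = 5.441 μm, via λ given directly).
Ratio = 6.267e-8 / 5.441e-6 = 0.0115.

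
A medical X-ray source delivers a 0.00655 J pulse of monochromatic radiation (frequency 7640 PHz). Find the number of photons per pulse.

1.29 × 10^12 photons

Per-photon energy: E = 5.062 × 10^-15 J (from frequency = 7640 PHz).
N = E_total / E_photon = 0.00655 J / 5.062 × 10^-15 J = 1.29 × 10^12.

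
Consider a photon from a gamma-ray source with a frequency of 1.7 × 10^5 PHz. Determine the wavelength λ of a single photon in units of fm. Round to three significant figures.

Take c = 2.99792458 × 10^8 m/s.
In SI units: f = 1.7 × 10^5 PHz = 1.7 × 10^20 Hz.
Since λ = c/f for a photon, λ = 1.763 × 10^-12 m.
Converting to fm: λ = 1763 fm ≈ 1760 fm.

1760 fm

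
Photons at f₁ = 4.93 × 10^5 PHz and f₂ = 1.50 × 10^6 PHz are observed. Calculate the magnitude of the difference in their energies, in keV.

4160 keV

Using E = hf: E₁ = 3.267 × 10^-13 J, E₂ = 9.939 × 10^-13 J.
|ΔE| = |3.267 × 10^-13 − 9.939 × 10^-13| = 6.67 × 10^-13 J = 4160 keV.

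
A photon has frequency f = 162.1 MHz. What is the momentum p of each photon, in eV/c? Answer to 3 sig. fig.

6.70e-7 eV/c

Take h = 6.62607015e-34 J·s, c = 2.99792458e8 m/s, 1 eV = 1.602176634e-19 J.
In SI units: f = 162.1 MHz = 1.621e8 Hz.
Since p = hf/c for a photon, p = 3.583e-34 kg·m/s.
Converting to eV/c: p = 6.704e-7 eV/c ≈ 6.70e-7 eV/c.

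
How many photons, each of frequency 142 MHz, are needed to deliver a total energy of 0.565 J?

Per-photon energy: E = 9.409e-26 J (from frequency = 142 MHz).
N = E_total / E_photon = 0.565 J / 9.409e-26 J = 6.00e24.

6.00e24 photons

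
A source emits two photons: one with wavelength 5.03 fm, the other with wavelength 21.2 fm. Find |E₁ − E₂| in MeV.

Using E = hc/λ: E₁ = 3.949e-11 J, E₂ = 9.370e-12 J.
|ΔE| = |3.949e-11 − 9.370e-12| = 3.01e-11 J = 188 MeV.

188 MeV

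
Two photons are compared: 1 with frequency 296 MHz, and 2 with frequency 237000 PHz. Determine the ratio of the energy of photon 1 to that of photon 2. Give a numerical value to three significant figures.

E_1 = 1.961 × 10^-25 J (from frequency = 296 MHz, via E = hf).
E_2 = 1.570 × 10^-13 J (from frequency = 237000 PHz, via E = hf).
Ratio = 1.961 × 10^-25 / 1.570 × 10^-13 = 1.25 × 10^-12.

1.25 × 10^-12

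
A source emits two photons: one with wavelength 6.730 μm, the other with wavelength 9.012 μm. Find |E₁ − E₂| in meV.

Using E = hc/λ: E₁ = 2.9516e-20 J, E₂ = 2.2042e-20 J.
|ΔE| = |2.9516e-20 − 2.2042e-20| = 7.47e-21 J = 46.6 meV.

46.6 meV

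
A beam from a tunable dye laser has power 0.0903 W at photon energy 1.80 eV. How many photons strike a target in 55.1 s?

1.73e19 photons

Total energy: E_total = P·t = 0.0903 × 55.1 = 4.976 J.
Per-photon energy: E = 2.884e-19 J.
N = E_total / E_photon = 1.73e19.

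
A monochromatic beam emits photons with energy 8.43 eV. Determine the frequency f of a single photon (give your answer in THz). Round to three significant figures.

2040 THz

Use h = 6.62607015e-34 J·s, 1 eV = 1.602176634e-19 J.
In SI units: E = 8.43 eV = 1.3506e-18 J.
For a photon f = E/h, so f = 2.038e15 Hz.
Converting to THz: f = 2038 THz ≈ 2040 THz.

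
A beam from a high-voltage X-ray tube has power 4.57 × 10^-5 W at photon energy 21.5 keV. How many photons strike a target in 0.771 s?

Total energy: E_total = P·t = 4.57 × 10^-5 × 0.771 = 3.523 × 10^-5 J.
Per-photon energy: E = 3.445 × 10^-15 J.
N = E_total / E_photon = 1.02 × 10^10.

1.02 × 10^10 photons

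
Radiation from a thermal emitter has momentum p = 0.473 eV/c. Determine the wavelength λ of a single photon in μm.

Use h = 6.62607015e-34 J·s, c = 2.99792458e8 m/s, 1 eV = 1.602176634e-19 J.
Convert to SI: p = 0.473 eV/c = 2.5278e-28 kg·m/s.
The photon relation is λ = h/p, giving λ = 2.621e-6 m.
Converting to μm: λ = 2.621 μm ≈ 2.62 μm.

2.62 μm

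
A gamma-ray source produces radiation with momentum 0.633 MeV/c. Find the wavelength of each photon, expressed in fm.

Convert to SI: p = 0.633 MeV/c = 3.3829e-22 kg·m/s.
Apply λ = h/p: λ = 1.959e-12 m.
Converting to fm: λ = 1959 fm ≈ 1960 fm.

1960 fm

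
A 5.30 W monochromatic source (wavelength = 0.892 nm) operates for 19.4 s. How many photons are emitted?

4.62e17 photons

Total energy: E_total = P·t = 5.30 × 19.4 = 102.8 J.
Per-photon energy: E = 2.227e-16 J.
N = E_total / E_photon = 4.62e17.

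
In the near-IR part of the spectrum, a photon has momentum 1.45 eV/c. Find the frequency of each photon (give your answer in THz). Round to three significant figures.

351 THz

Take h = 6.62607015e-34 J·s, c = 2.99792458e8 m/s, 1 eV = 1.602176634e-19 J.
Convert to SI: p = 1.45 eV/c = 7.7492e-28 kg·m/s.
The photon relation is f = pc/h, giving f = 3.506e14 Hz.
Converting to THz: f = 350.6 THz ≈ 351 THz.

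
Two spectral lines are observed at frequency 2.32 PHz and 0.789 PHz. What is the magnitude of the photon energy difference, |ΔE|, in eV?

Using E = hf: E₁ = 1.537 × 10^-18 J, E₂ = 5.228 × 10^-19 J.
|ΔE| = |1.537 × 10^-18 − 5.228 × 10^-19| = 1.01 × 10^-18 J = 6.33 eV.

6.33 eV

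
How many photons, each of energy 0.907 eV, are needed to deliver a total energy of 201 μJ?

1.38e15 photons

Per-photon energy: E = 1.453e-19 J (from energy = 0.907 eV).
N = E_total / E_photon = 2.01e-4 J / 1.453e-19 J = 1.38e15.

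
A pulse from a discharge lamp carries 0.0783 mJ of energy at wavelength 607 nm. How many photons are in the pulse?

2.39·10^14 photons

Per-photon energy: E = 3.273·10^-19 J (from wavelength = 607 nm).
N = E_total / E_photon = 7.83·10^-5 J / 3.273·10^-19 J = 2.39·10^14.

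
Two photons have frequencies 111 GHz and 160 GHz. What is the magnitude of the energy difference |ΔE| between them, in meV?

Using E = hf: E₁ = 7.355e-23 J, E₂ = 1.060e-22 J.
|ΔE| = |7.355e-23 − 1.060e-22| = 3.25e-23 J = 0.203 meV.

0.203 meV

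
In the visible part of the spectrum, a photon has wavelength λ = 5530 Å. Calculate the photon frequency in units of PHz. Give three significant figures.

Take c = 2.99792458·10^8 m/s.
Convert to SI: λ = 5530 Å = 5.53·10^-7 m.
The photon relation is f = c/λ, giving f = 5.421·10^14 Hz.
Converting to PHz: f = 0.5421 PHz ≈ 0.542 PHz.

0.542 PHz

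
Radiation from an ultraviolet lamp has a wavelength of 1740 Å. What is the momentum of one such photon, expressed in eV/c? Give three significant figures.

Use h = 6.62607015e-34 J·s, c = 2.99792458e8 m/s, 1 eV = 1.602176634e-19 J.
Convert to SI: λ = 1740 Å = 1.74e-7 m.
Apply p = h/λ: p = 3.808e-27 kg·m/s.
Converting to eV/c: p = 7.126 eV/c ≈ 7.13 eV/c.

7.13 eV/c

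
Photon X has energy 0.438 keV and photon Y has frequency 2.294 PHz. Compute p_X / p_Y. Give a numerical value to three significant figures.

46.2

p_X = 2.341e-25 kg·m/s (from energy = 0.438 keV, via p = E/c).
p_Y = 5.070e-27 kg·m/s (from frequency = 2.294 PHz, via p = hf/c).
Ratio = 2.341e-25 / 5.070e-27 = 46.2.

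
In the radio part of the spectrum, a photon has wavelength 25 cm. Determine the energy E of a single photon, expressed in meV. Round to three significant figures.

First convert: λ = 25 cm = 0.25 m.
For a photon E = hc/λ, so E = 7.946e-25 J.
Converting to meV: E = 0.004959 meV ≈ 4.96e-3 meV.

4.96e-3 meV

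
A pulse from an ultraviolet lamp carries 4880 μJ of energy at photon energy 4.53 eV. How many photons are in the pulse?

6.72e15 photons

Per-photon energy: E = 7.258e-19 J (from energy = 4.53 eV).
N = E_total / E_photon = 0.00488 J / 7.258e-19 J = 6.72e15.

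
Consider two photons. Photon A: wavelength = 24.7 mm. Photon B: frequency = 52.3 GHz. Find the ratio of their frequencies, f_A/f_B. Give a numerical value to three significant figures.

f_A = 1.214e10 Hz (from wavelength = 24.7 mm, via f = c/λ).
f_B = 5.230e10 Hz (from frequency = 52.3 GHz, via f given directly).
Ratio = 1.214e10 / 5.230e10 = 0.232.

0.232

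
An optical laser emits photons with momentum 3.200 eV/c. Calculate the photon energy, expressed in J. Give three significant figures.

(c = 2.99792458e8 m/s, 1 eV = 1.602176634e-19 J.)
Convert to SI: p = 3.200 eV/c = 1.7102e-27 kg·m/s.
Apply E = pc: E = 5.127e-19 J.
So E ≈ 5.13e-19 J.

5.13e-19 J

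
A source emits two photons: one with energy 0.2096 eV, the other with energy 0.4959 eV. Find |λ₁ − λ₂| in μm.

3.42 μm

Using λ = hc/E: λ₁ = 5.9153 × 10^-6 m, λ₂ = 2.5002 × 10^-6 m.
|Δλ| = |5.9153 × 10^-6 − 2.5002 × 10^-6| = 3.42 × 10^-6 m = 3.42 μm.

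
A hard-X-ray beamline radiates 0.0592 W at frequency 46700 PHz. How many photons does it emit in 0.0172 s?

Total energy: E_total = P·t = 0.0592 × 0.0172 = 0.001018 J.
Per-photon energy: E = 3.094 × 10^-14 J.
N = E_total / E_photon = 3.29 × 10^10.

3.29 × 10^10 photons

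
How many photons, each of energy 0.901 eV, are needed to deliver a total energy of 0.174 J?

Per-photon energy: E = 1.444 × 10^-19 J (from energy = 0.901 eV).
N = E_total / E_photon = 0.174 J / 1.444 × 10^-19 J = 1.21 × 10^18.

1.21 × 10^18 photons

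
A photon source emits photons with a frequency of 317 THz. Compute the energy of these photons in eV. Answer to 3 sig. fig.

1.31 eV

(h = 6.62607015e-34 J·s, 1 eV = 1.602176634e-19 J.)
Convert to SI: f = 317 THz = 3.17e14 Hz.
Since E = hf for a photon, E = 2.100e-19 J.
Converting to eV: E = 1.311 eV ≈ 1.31 eV.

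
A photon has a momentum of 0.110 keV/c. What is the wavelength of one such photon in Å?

113 Å

(h = 6.62607015e-34 J·s, c = 2.99792458e8 m/s, 1 eV = 1.602176634e-19 J.)
First convert: p = 0.110 keV/c = 5.8787e-26 kg·m/s.
For a photon λ = h/p, so λ = 1.127e-8 m.
Converting to Å: λ = 112.7 Å ≈ 113 Å.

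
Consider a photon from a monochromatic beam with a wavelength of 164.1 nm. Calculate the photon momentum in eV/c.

Use h = 6.62607015·10^-34 J·s, c = 2.99792458·10^8 m/s, 1 eV = 1.602176634·10^-19 J.
In SI units: λ = 164.1 nm = 1.641·10^-7 m.
For a photon p = h/λ, so p = 4.038·10^-27 kg·m/s.
Converting to eV/c: p = 7.555 eV/c ≈ 7.56 eV/c.

7.56 eV/c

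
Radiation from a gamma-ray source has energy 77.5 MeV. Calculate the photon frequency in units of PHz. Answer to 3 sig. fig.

Take h = 6.62607015 × 10^-34 J·s, 1 eV = 1.602176634 × 10^-19 J.
In SI units: E = 77.5 MeV = 1.2417 × 10^-11 J.
For a photon f = E/h, so f = 1.874 × 10^22 Hz.
Converting to PHz: f = 1.874 × 10^7 PHz ≈ 1.87 × 10^7 PHz.

1.87 × 10^7 PHz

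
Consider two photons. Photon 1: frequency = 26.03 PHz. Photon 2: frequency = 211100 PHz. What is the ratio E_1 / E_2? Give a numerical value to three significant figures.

1.23e-4

E_1 = 1.725e-17 J (from frequency = 26.03 PHz, via E = hf).
E_2 = 1.399e-13 J (from frequency = 211100 PHz, via E = hf).
Ratio = 1.725e-17 / 1.399e-13 = 1.23e-4.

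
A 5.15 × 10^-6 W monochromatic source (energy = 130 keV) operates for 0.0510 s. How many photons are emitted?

Total energy: E_total = P·t = 5.15 × 10^-6 × 0.0510 = 2.626 × 10^-7 J.
Per-photon energy: E = 2.083 × 10^-14 J.
N = E_total / E_photon = 1.26 × 10^7.

1.26 × 10^7 photons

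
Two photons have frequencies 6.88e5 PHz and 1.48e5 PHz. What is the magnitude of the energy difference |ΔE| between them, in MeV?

Using E = hf: E₁ = 4.559e-13 J, E₂ = 9.807e-14 J.
|ΔE| = |4.559e-13 − 9.807e-14| = 3.58e-13 J = 2.23 MeV.

2.23 MeV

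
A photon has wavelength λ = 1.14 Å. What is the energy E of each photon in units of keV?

In SI units: λ = 1.14 Å = 1.14 × 10^-10 m.
Since E = hc/λ for a photon, E = 1.742 × 10^-15 J.
Converting to keV: E = 10.88 keV ≈ 10.9 keV.

10.9 keV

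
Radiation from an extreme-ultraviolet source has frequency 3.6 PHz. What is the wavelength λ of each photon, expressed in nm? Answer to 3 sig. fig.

Convert to SI: f = 3.6 PHz = 3.6·10^15 Hz.
The photon relation is λ = c/f, giving λ = 8.328·10^-8 m.
Converting to nm: λ = 83.28 nm ≈ 83.3 nm.

83.3 nm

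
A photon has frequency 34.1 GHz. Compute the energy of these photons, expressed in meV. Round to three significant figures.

Use h = 6.62607015·10^-34 J·s, 1 eV = 1.602176634·10^-19 J.
Convert to SI: f = 34.1 GHz = 3.41·10^10 Hz.
Since E = hf for a photon, E = 2.259·10^-23 J.
Converting to meV: E = 0.1410 meV ≈ 0.141 meV.

0.141 meV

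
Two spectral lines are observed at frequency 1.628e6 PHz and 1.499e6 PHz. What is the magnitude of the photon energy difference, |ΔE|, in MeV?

0.534 MeV

Using E = hf: E₁ = 1.0787e-12 J, E₂ = 9.9325e-13 J.
|ΔE| = |1.0787e-12 − 9.9325e-13| = 8.55e-14 J = 0.534 MeV.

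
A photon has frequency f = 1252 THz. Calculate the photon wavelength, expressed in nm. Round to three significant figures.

239 nm

Take c = 2.99792458·10^8 m/s.
In SI units: f = 1252 THz = 1.252·10^15 Hz.
The photon relation is λ = c/f, giving λ = 2.395·10^-7 m.
Converting to nm: λ = 239.5 nm ≈ 239 nm.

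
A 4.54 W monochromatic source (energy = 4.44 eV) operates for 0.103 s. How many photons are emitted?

6.57e17 photons

Total energy: E_total = P·t = 4.54 × 0.103 = 0.4676 J.
Per-photon energy: E = 7.114e-19 J.
N = E_total / E_photon = 6.57e17.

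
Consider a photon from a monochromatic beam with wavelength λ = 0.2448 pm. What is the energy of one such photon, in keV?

Convert to SI: λ = 0.2448 pm = 2.448·10^-13 m.
Since E = hc/λ for a photon, E = 8.115·10^-13 J.
Converting to keV: E = 5065 keV ≈ 5060 keV.

5060 keV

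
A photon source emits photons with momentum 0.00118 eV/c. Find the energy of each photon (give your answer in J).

In SI units: p = 0.00118 eV/c = 6.3063 × 10^-31 kg·m/s.
Since E = pc for a photon, E = 1.891 × 10^-22 J.
So E ≈ 1.89 × 10^-22 J.

1.89 × 10^-22 J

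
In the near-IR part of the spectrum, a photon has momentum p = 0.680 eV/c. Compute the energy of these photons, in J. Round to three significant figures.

Convert to SI: p = 0.680 eV/c = 3.6341 × 10^-28 kg·m/s.
Since E = pc for a photon, E = 1.089 × 10^-19 J.
So E ≈ 1.09 × 10^-19 J.

1.09 × 10^-19 J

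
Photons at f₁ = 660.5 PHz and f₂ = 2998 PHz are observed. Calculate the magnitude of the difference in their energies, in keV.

9.67 keV

Using E = hf: E₁ = 4.3765 × 10^-16 J, E₂ = 1.9865 × 10^-15 J.
|ΔE| = |4.3765 × 10^-16 − 1.9865 × 10^-15| = 1.55 × 10^-15 J = 9.67 keV.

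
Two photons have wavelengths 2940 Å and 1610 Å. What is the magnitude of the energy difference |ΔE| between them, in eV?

Using E = hc/λ: E₁ = 6.757·10^-19 J, E₂ = 1.234·10^-18 J.
|ΔE| = |6.757·10^-19 − 1.234·10^-18| = 5.58·10^-19 J = 3.48 eV.

3.48 eV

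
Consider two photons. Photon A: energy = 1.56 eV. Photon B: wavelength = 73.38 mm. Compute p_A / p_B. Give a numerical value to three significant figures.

9.23 × 10^4

p_A = 8.337 × 10^-28 kg·m/s (from energy = 1.56 eV, via p = E/c).
p_B = 9.030 × 10^-33 kg·m/s (from wavelength = 73.38 mm, via p = h/λ).
Ratio = 8.337 × 10^-28 / 9.030 × 10^-33 = 9.23 × 10^4.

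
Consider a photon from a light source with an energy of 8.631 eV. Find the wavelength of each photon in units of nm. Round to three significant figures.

144 nm

(h = 6.62607015 × 10^-34 J·s, c = 2.99792458 × 10^8 m/s, 1 eV = 1.602176634 × 10^-19 J.)
In SI units: E = 8.631 eV = 1.3828 × 10^-18 J.
For a photon λ = hc/E, so λ = 1.436 × 10^-7 m.
Converting to nm: λ = 143.6 nm ≈ 144 nm.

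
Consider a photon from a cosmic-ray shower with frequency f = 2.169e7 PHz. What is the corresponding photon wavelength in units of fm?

13.8 fm

(c = 2.99792458e8 m/s.)
First convert: f = 2.169e7 PHz = 2.169e22 Hz.
Apply λ = c/f: λ = 1.382e-14 m.
Converting to fm: λ = 13.82 fm ≈ 13.8 fm.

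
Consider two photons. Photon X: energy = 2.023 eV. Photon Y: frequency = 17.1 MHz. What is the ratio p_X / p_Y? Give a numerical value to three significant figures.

p_X = 1.081 × 10^-27 kg·m/s (from energy = 2.023 eV, via p = E/c).
p_Y = 3.779 × 10^-35 kg·m/s (from frequency = 17.1 MHz, via p = hf/c).
Ratio = 1.081 × 10^-27 / 3.779 × 10^-35 = 2.86 × 10^7.

2.86 × 10^7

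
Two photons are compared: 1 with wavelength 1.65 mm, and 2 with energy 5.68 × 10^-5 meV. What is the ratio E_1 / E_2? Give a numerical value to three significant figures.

1.32 × 10^4

E_1 = 1.204 × 10^-22 J (from wavelength = 1.65 mm, via E = hc/λ).
E_2 = 9.100 × 10^-27 J (from energy = 5.68 × 10^-5 meV, via E given directly).
Ratio = 1.204 × 10^-22 / 9.100 × 10^-27 = 1.32 × 10^4.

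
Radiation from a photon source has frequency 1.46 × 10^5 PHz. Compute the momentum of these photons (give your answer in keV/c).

604 keV/c

(h = 6.62607015 × 10^-34 J·s, c = 2.99792458 × 10^8 m/s, 1 eV = 1.602176634 × 10^-19 J.)
First convert: f = 1.46 × 10^5 PHz = 1.46 × 10^20 Hz.
Apply p = hf/c: p = 3.227 × 10^-22 kg·m/s.
Converting to keV/c: p = 603.8 keV/c ≈ 604 keV/c.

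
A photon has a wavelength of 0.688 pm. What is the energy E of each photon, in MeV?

First convert: λ = 0.688 pm = 6.88e-13 m.
Since E = hc/λ for a photon, E = 2.887e-13 J.
Converting to MeV: E = 1.802 MeV ≈ 1.80 MeV.

1.80 MeV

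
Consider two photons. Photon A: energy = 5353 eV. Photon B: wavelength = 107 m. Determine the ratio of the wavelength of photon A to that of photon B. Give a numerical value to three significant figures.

2.16e-12

λ_A = 2.316e-10 m (from energy = 5353 eV, via λ = hc/E).
λ_B = 107.0 m (from wavelength = 107 m, via λ given directly).
Ratio = 2.316e-10 / 107.0 = 2.16e-12.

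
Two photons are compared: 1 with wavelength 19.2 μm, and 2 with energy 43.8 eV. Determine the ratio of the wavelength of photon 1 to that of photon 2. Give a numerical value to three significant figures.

678

λ_1 = 1.920 × 10^-5 m (from wavelength = 19.2 μm, via λ given directly).
λ_2 = 2.831 × 10^-8 m (from energy = 43.8 eV, via λ = hc/E).
Ratio = 1.920 × 10^-5 / 2.831 × 10^-8 = 678.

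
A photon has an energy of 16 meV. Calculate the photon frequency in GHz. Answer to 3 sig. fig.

3870 GHz

Use h = 6.62607015 × 10^-34 J·s, 1 eV = 1.602176634 × 10^-19 J.
Convert to SI: E = 16 meV = 2.5635 × 10^-21 J.
For a photon f = E/h, so f = 3.869 × 10^12 Hz.
Converting to GHz: f = 3869 GHz ≈ 3870 GHz.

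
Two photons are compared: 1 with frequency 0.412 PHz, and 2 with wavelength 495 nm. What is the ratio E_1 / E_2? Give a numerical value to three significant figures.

0.680

E_1 = 2.730e-19 J (from frequency = 0.412 PHz, via E = hf).
E_2 = 4.013e-19 J (from wavelength = 495 nm, via E = hc/λ).
Ratio = 2.730e-19 / 4.013e-19 = 0.680.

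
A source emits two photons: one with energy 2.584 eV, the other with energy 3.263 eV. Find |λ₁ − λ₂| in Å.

998 Å

Using λ = hc/E: λ₁ = 4.7982 × 10^-7 m, λ₂ = 3.7997 × 10^-7 m.
|Δλ| = |4.7982 × 10^-7 − 3.7997 × 10^-7| = 9.98 × 10^-8 m = 998 Å.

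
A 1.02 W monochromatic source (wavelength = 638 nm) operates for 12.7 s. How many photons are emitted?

4.16e19 photons

Total energy: E_total = P·t = 1.02 × 12.7 = 12.95 J.
Per-photon energy: E = 3.114e-19 J.
N = E_total / E_photon = 4.16e19.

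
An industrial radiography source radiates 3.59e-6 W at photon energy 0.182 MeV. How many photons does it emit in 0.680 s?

8.37e7 photons

Total energy: E_total = P·t = 3.59e-6 × 0.680 = 2.441e-6 J.
Per-photon energy: E = 2.916e-14 J.
N = E_total / E_photon = 8.37e7.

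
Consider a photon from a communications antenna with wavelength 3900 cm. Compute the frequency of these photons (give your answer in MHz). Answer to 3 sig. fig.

Use c = 2.99792458e8 m/s.
Convert to SI: λ = 3900 cm = 39 m.
The photon relation is f = c/λ, giving f = 7.687e6 Hz.
Converting to MHz: f = 7.687 MHz ≈ 7.69 MHz.

7.69 MHz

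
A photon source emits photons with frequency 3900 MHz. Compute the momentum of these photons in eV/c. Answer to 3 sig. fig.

1.61 × 10^-5 eV/c

(h = 6.62607015 × 10^-34 J·s, c = 2.99792458 × 10^8 m/s, 1 eV = 1.602176634 × 10^-19 J.)
First convert: f = 3900 MHz = 3.9 × 10^9 Hz.
Apply p = hf/c: p = 8.620 × 10^-33 kg·m/s.
Converting to eV/c: p = 1.613 × 10^-5 eV/c ≈ 1.61 × 10^-5 eV/c.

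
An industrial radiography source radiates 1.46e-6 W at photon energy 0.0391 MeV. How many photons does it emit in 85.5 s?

1.99e10 photons

Total energy: E_total = P·t = 1.46e-6 × 85.5 = 1.248e-4 J.
Per-photon energy: E = 6.265e-15 J.
N = E_total / E_photon = 1.99e10.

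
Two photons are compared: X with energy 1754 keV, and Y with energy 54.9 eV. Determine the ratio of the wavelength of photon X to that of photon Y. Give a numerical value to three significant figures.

λ_X = 7.069 × 10^-13 m (from energy = 1754 keV, via λ = hc/E).
λ_Y = 2.258 × 10^-8 m (from energy = 54.9 eV, via λ = hc/E).
Ratio = 7.069 × 10^-13 / 2.258 × 10^-8 = 3.13 × 10^-5.

3.13 × 10^-5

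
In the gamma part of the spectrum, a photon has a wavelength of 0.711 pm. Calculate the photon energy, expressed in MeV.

First convert: λ = 0.711 pm = 7.11 × 10^-13 m.
For a photon E = hc/λ, so E = 2.794 × 10^-13 J.
Converting to MeV: E = 1.744 MeV ≈ 1.74 MeV.

1.74 MeV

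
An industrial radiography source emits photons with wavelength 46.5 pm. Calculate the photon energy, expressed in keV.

26.7 keV

In SI units: λ = 46.5 pm = 4.65·10^-11 m.
For a photon E = hc/λ, so E = 4.272·10^-15 J.
Converting to keV: E = 26.66 keV ≈ 26.7 keV.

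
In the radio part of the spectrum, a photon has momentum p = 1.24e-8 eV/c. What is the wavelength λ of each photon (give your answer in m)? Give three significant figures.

100 m

(h = 6.62607015e-34 J·s, c = 2.99792458e8 m/s, 1 eV = 1.602176634e-19 J.)
First convert: p = 1.24e-8 eV/c = 6.6269e-36 kg·m/s.
For a photon λ = h/p, so λ = 99.99 m.
So λ ≈ 100 m.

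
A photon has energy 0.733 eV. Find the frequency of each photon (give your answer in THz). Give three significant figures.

177 THz

First convert: E = 0.733 eV = 1.1744e-19 J.
The photon relation is f = E/h, giving f = 1.772e14 Hz.
Converting to THz: f = 177.2 THz ≈ 177 THz.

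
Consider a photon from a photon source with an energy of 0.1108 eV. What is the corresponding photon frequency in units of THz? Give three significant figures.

In SI units: E = 0.1108 eV = 1.7752e-20 J.
Apply f = E/h: f = 2.679e13 Hz.
Converting to THz: f = 26.79 THz ≈ 26.8 THz.

26.8 THz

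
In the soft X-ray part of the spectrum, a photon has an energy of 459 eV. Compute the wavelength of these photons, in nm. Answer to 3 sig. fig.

Take h = 6.62607015e-34 J·s, c = 2.99792458e8 m/s, 1 eV = 1.602176634e-19 J.
In SI units: E = 459 eV = 7.3540e-17 J.
Apply λ = hc/E: λ = 2.701e-9 m.
Converting to nm: λ = 2.701 nm ≈ 2.70 nm.

2.70 nm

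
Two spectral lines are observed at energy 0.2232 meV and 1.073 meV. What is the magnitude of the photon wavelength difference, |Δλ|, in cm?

Using λ = hc/E: λ₁ = 0.0055548 m, λ₂ = 0.0011555 m.
|Δλ| = |0.0055548 − 0.0011555| = 0.00440 m = 0.440 cm.

0.440 cm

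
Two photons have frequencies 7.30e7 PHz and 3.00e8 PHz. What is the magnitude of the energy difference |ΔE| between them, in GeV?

Using E = hf: E₁ = 4.837e-11 J, E₂ = 1.988e-10 J.
|ΔE| = |4.837e-11 − 1.988e-10| = 1.50e-10 J = 0.939 GeV.

0.939 GeV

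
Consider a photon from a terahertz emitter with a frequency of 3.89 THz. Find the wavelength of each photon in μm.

In SI units: f = 3.89 THz = 3.89·10^12 Hz.
For a photon λ = c/f, so λ = 7.707·10^-5 m.
Converting to μm: λ = 77.07 μm ≈ 77.1 μm.

77.1 μm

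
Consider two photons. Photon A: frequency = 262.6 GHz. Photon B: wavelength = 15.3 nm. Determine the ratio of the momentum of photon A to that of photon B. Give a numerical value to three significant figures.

p_A = 5.804e-31 kg·m/s (from frequency = 262.6 GHz, via p = hf/c).
p_B = 4.331e-26 kg·m/s (from wavelength = 15.3 nm, via p = h/λ).
Ratio = 5.804e-31 / 4.331e-26 = 1.34e-5.

1.34e-5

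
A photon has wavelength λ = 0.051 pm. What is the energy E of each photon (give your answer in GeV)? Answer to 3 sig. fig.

(h = 6.62607015 × 10^-34 J·s, c = 2.99792458 × 10^8 m/s, 1 eV = 1.602176634 × 10^-19 J.)
First convert: λ = 0.051 pm = 5.1 × 10^-14 m.
Since E = hc/λ for a photon, E = 3.895 × 10^-12 J.
Converting to GeV: E = 0.02431 GeV ≈ 0.0243 GeV.

0.0243 GeV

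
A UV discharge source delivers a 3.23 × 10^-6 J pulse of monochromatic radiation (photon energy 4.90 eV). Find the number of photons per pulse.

4.11 × 10^12 photons

Per-photon energy: E = 7.851 × 10^-19 J (from energy = 4.90 eV).
N = E_total / E_photon = 3.23 × 10^-6 J / 7.851 × 10^-19 J = 4.11 × 10^12.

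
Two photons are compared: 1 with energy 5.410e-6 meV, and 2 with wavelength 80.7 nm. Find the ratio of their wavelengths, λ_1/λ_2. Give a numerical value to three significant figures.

λ_1 = 229.2 m (from energy = 5.410e-6 meV, via λ = hc/E).
λ_2 = 8.070e-8 m (from wavelength = 80.7 nm, via λ given directly).
Ratio = 229.2 / 8.070e-8 = 2.84e9.

2.84e9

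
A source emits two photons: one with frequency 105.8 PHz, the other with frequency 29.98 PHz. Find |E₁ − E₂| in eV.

314 eV

Using E = hf: E₁ = 7.0104e-17 J, E₂ = 1.9865e-17 J.
|ΔE| = |7.0104e-17 − 1.9865e-17| = 5.02e-17 J = 314 eV.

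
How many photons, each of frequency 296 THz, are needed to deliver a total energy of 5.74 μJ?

2.93e13 photons

Per-photon energy: E = 1.961e-19 J (from frequency = 296 THz).
N = E_total / E_photon = 5.74e-6 J / 1.961e-19 J = 2.93e13.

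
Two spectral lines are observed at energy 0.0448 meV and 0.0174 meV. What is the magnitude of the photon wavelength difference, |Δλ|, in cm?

Using λ = hc/E: λ₁ = 0.02768 m, λ₂ = 0.07126 m.
|Δλ| = |0.02768 − 0.07126| = 0.0436 m = 4.36 cm.

4.36 cm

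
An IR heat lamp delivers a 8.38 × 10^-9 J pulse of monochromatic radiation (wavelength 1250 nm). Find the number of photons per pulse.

5.27 × 10^10 photons

Per-photon energy: E = 1.589 × 10^-19 J (from wavelength = 1250 nm).
N = E_total / E_photon = 8.38 × 10^-9 J / 1.589 × 10^-19 J = 5.27 × 10^10.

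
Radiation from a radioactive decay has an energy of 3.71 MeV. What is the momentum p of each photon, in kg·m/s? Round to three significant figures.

Take c = 2.99792458 × 10^8 m/s, 1 eV = 1.602176634 × 10^-19 J.
In SI units: E = 3.71 MeV = 5.9441 × 10^-13 J.
Since p = E/c for a photon, p = 1.983 × 10^-21 kg·m/s.
So p ≈ 1.98 × 10^-21 kg·m/s.

1.98 × 10^-21 kg·m/s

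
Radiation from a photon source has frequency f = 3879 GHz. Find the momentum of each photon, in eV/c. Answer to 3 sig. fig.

In SI units: f = 3879 GHz = 3.879e12 Hz.
The photon relation is p = hf/c, giving p = 8.573e-30 kg·m/s.
Converting to eV/c: p = 0.01604 eV/c ≈ 0.0160 eV/c.

0.0160 eV/c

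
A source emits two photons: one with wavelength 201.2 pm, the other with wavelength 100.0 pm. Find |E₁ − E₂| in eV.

Using E = hc/λ: E₁ = 9.8730e-16 J, E₂ = 1.9864e-15 J.
|ΔE| = |9.8730e-16 − 1.9864e-15| = 9.99e-16 J = 6240 eV.

6240 eV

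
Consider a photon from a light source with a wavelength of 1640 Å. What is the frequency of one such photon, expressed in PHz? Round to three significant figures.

First convert: λ = 1640 Å = 1.64 × 10^-7 m.
Apply f = c/λ: f = 1.828 × 10^15 Hz.
Converting to PHz: f = 1.828 PHz ≈ 1.83 PHz.

1.83 PHz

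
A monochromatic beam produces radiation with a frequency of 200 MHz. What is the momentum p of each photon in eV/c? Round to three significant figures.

Use h = 6.62607015 × 10^-34 J·s, c = 2.99792458 × 10^8 m/s, 1 eV = 1.602176634 × 10^-19 J.
Convert to SI: f = 200 MHz = 2.0 × 10^8 Hz.
Since p = hf/c for a photon, p = 4.420 × 10^-34 kg·m/s.
Converting to eV/c: p = 8.271 × 10^-7 eV/c ≈ 8.27 × 10^-7 eV/c.

8.27 × 10^-7 eV/c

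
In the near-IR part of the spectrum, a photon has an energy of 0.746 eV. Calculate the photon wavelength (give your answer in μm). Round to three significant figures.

1.66 μm

Use h = 6.62607015e-34 J·s, c = 2.99792458e8 m/s, 1 eV = 1.602176634e-19 J.
In SI units: E = 0.746 eV = 1.1952e-19 J.
For a photon λ = hc/E, so λ = 1.662e-6 m.
Converting to μm: λ = 1.662 μm ≈ 1.66 μm.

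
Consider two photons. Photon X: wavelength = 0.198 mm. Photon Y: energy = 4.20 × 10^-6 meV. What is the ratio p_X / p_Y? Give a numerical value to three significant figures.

p_X = 3.347 × 10^-30 kg·m/s (from wavelength = 0.198 mm, via p = h/λ).
p_Y = 2.245 × 10^-36 kg·m/s (from energy = 4.20 × 10^-6 meV, via p = E/c).
Ratio = 3.347 × 10^-30 / 2.245 × 10^-36 = 1.49 × 10^6.

1.49 × 10^6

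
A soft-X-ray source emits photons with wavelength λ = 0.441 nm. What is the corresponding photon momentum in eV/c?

2810 eV/c

Use h = 6.62607015 × 10^-34 J·s, c = 2.99792458 × 10^8 m/s, 1 eV = 1.602176634 × 10^-19 J.
First convert: λ = 0.441 nm = 4.41 × 10^-10 m.
The photon relation is p = h/λ, giving p = 1.503 × 10^-24 kg·m/s.
Converting to eV/c: p = 2811 eV/c ≈ 2810 eV/c.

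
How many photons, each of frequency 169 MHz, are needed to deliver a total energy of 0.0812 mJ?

Per-photon energy: E = 1.120 × 10^-25 J (from frequency = 169 MHz).
N = E_total / E_photon = 8.12 × 10^-5 J / 1.120 × 10^-25 J = 7.25 × 10^20.

7.25 × 10^20 photons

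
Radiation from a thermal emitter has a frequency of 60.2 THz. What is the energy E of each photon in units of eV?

Use h = 6.62607015 × 10^-34 J·s, 1 eV = 1.602176634 × 10^-19 J.
Convert to SI: f = 60.2 THz = 6.02 × 10^13 Hz.
Since E = hf for a photon, E = 3.989 × 10^-20 J.
Converting to eV: E = 0.2490 eV ≈ 0.249 eV.

0.249 eV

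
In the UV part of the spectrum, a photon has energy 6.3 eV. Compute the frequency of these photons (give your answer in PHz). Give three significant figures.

Take h = 6.62607015e-34 J·s, 1 eV = 1.602176634e-19 J.
First convert: E = 6.3 eV = 1.0094e-18 J.
For a photon f = E/h, so f = 1.523e15 Hz.
Converting to PHz: f = 1.523 PHz ≈ 1.52 PHz.

1.52 PHz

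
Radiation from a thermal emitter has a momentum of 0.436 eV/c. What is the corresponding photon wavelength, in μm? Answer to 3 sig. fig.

(h = 6.62607015·10^-34 J·s, c = 2.99792458·10^8 m/s, 1 eV = 1.602176634·10^-19 J.)
First convert: p = 0.436 eV/c = 2.3301·10^-28 kg·m/s.
Apply λ = h/p: λ = 2.844·10^-6 m.
Converting to μm: λ = 2.844 μm ≈ 2.84 μm.

2.84 μm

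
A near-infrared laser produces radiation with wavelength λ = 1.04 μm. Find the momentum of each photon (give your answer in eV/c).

In SI units: λ = 1.04 μm = 1.04e-6 m.
Since p = h/λ for a photon, p = 6.371e-28 kg·m/s.
Converting to eV/c: p = 1.192 eV/c ≈ 1.19 eV/c.

1.19 eV/c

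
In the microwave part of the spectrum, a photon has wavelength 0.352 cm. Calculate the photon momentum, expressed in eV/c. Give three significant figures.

3.52 × 10^-4 eV/c

Take h = 6.62607015 × 10^-34 J·s, c = 2.99792458 × 10^8 m/s, 1 eV = 1.602176634 × 10^-19 J.
First convert: λ = 0.352 cm = 0.00352 m.
Since p = h/λ for a photon, p = 1.882 × 10^-31 kg·m/s.
Converting to eV/c: p = 3.522 × 10^-4 eV/c ≈ 3.52 × 10^-4 eV/c.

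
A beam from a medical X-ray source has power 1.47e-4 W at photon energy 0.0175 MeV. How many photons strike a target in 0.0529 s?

Total energy: E_total = P·t = 1.47e-4 × 0.0529 = 7.776e-6 J.
Per-photon energy: E = 2.804e-15 J.
N = E_total / E_photon = 2.77e9.

2.77e9 photons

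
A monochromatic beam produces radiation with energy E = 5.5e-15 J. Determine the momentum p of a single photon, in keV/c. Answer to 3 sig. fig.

Use c = 2.99792458e8 m/s, 1 eV = 1.602176634e-19 J.
Since p = E/c for a photon, p = 1.835e-23 kg·m/s.
Converting to keV/c: p = 34.33 keV/c ≈ 34.3 keV/c.

34.3 keV/c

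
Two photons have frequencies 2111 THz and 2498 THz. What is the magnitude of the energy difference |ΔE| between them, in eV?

1.60 eV

Using E = hf: E₁ = 1.3988 × 10^-18 J, E₂ = 1.6552 × 10^-18 J.
|ΔE| = |1.3988 × 10^-18 − 1.6552 × 10^-18| = 2.56 × 10^-19 J = 1.60 eV.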